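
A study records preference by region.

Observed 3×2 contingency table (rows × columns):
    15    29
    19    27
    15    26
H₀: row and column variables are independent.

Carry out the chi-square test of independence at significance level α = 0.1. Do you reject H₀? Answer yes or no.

reject H₀: no

Row totals [44, 46, 41], col totals [49, 82], n=131
χ² = (15−16.46)²/16.46 + (29−27.54)²/27.54 + (19−17.21)²/17.21 + (27−28.79)²/28.79 + (15−15.34)²/15.34 + (26−25.66)²/25.66 = 0.5169
df = 2
p-value (upper-tail) = 0.77225
At α=0.1: p ≥ α → fail to reject H₀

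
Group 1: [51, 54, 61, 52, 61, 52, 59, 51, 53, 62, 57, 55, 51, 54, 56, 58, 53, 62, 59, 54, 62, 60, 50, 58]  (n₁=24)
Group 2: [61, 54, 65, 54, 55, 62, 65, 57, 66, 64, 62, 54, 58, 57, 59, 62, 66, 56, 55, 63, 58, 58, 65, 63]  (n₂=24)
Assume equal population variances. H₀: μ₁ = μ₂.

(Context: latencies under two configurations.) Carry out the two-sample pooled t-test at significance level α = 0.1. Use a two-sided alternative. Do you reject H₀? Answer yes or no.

x̄₁=56.042, s₁=4.038, n₁=24
x̄₂=59.958, s₂=4.165, n₂=24
s_p² = [23·4.038² + 23·4.165²]/46 = 16.8243
SE = √(s_p²·(1/24+1/24)) = 1.1841
t = (56.042−59.958)/1.1841 = -3.3078
df = 46
p-value (two-sided) = 0.00183
At α=0.1: p < α → reject H₀

reject H₀: yes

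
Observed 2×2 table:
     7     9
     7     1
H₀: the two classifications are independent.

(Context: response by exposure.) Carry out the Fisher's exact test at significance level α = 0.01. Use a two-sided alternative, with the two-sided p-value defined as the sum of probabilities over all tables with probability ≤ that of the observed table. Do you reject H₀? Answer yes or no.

reject H₀: no

Margins: r₁=16, r₂=8, c₁=14, c₂=10, n=24
p_obs = C(16,7)·C(8,7)/C(24,14); sum pmf over tables with pmf ≤ p_obs
p-value (two-sided) = 0.07908
At α=0.01: p ≥ α → fail to reject H₀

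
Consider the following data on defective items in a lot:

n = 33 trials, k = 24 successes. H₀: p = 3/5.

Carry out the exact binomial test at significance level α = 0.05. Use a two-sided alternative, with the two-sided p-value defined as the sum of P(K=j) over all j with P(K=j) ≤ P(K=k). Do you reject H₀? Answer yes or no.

reject H₀: no

Exact binomial: n=33, k=24, p₀=3/5=0.6000
P(X=j) = C(n,j)·p₀^j·(1−p₀)^(n−j); p = Σ P(X=j) over j with P(X=j) ≤ P(X=24)
p-value (two-sided) = 0.15687
At α=0.05: p ≥ α → fail to reject H₀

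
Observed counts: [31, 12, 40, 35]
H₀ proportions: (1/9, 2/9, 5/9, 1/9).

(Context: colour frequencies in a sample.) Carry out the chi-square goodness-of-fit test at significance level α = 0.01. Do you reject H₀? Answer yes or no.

reject H₀: yes

n = 118; E_i = n·p_i = [13.11, 26.22, 65.56, 13.11]
χ² = (31−13.11)²/13.11 + (12−26.22)²/26.22 + (40−65.56)²/65.56 + (35−13.11)²/13.11 = 78.6271
df = 3
p-value (upper-tail) = 0.00000
At α=0.01: p < α → reject H₀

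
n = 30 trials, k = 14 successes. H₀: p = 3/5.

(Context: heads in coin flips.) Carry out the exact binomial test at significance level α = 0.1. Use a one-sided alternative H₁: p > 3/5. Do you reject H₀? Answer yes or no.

reject H₀: no

Exact binomial: n=30, k=14, p₀=3/5=0.6000
P(X≥14) from Σ C(n,i)·p₀^i·(1−p₀)^(n−i)
p-value (one-sided, H₁ greater) = 0.95189
At α=0.1: p ≥ α → fail to reject H₀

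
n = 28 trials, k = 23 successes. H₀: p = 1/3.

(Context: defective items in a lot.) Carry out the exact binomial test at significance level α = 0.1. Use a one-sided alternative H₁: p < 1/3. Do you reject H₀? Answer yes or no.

Exact binomial: n=28, k=23, p₀=1/3=0.3333
P(X≤23) from Σ C(n,i)·p₀^i·(1−p₀)^(n−i)
p-value (one-sided, H₁ less) = 1.00000
At α=0.1: p ≥ α → fail to reject H₀

reject H₀: no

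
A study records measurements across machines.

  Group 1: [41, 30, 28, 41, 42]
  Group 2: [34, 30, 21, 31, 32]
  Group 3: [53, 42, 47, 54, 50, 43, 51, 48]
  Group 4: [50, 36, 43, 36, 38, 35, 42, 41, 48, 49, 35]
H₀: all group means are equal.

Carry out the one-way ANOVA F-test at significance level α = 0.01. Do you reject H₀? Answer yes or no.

reject H₀: yes

Group means [36.40, 29.60, 48.50, 41.18], grand mean 40.379
SSB = Σnᵢ(x̄ᵢ−x̄)² = 1194.791; SSW = ΣΣ(x−x̄ᵢ)² = 750.036
MSB = 1194.791/3 = 398.2637; MSW = 750.036/25 = 30.0015
F = MSB/MSW = 13.2748
df = (3, 25)
p-value (upper-tail) = 0.00002
At α=0.01: p < α → reject H₀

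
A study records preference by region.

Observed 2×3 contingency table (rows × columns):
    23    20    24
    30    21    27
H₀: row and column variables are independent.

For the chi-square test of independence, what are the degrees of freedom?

df = (r−1)(c−1) = (2−1)·(3−1) = 2

degrees of freedom = 2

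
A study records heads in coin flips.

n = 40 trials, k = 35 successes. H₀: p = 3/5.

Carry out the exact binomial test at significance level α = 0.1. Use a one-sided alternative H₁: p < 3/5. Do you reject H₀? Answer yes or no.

reject H₀: no

Exact binomial: n=40, k=35, p₀=3/5=0.6000
P(X≤35) from Σ C(n,i)·p₀^i·(1−p₀)^(n−i)
p-value (one-sided, H₁ less) = 0.99997
At α=0.1: p ≥ α → fail to reject H₀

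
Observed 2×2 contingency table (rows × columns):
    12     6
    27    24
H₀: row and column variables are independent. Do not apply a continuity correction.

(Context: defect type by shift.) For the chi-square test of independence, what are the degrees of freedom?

degrees of freedom = 1

df = (r−1)(c−1) = (2−1)·(2−1) = 1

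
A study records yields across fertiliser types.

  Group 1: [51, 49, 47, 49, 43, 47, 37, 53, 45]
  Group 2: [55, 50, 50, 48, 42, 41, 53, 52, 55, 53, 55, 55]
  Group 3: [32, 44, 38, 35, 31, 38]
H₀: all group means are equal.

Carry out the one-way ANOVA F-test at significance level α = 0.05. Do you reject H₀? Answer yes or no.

reject H₀: yes

Group means [46.78, 50.75, 36.33], grand mean 46.222
SSB = Σnᵢ(x̄ᵢ−x̄)² = 835.528; SSW = ΣΣ(x−x̄ᵢ)² = 557.139
MSB = 835.528/2 = 417.7639; MSW = 557.139/24 = 23.2141
F = MSB/MSW = 17.9961
df = (2, 24)
p-value (upper-tail) = 0.00002
At α=0.05: p < α → reject H₀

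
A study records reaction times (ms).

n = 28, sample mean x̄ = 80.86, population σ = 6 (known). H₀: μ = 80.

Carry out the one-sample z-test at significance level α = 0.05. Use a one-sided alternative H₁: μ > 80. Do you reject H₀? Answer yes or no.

reject H₀: no

SE = σ/√n = 6/√28 = 1.1339
z = (x̄−μ₀)/SE = (80.86−80)/1.1339 = 0.7584
p-value (one-sided, H₁ greater) = 0.22409
At α=0.05: p ≥ α → fail to reject H₀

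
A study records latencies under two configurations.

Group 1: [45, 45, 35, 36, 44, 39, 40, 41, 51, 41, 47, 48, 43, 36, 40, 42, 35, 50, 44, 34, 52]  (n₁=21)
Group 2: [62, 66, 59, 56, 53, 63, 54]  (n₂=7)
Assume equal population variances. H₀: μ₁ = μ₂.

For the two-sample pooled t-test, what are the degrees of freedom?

degrees of freedom = 26

df = n₁ + n₂ − 2 = 21 + 7 − 2 = 26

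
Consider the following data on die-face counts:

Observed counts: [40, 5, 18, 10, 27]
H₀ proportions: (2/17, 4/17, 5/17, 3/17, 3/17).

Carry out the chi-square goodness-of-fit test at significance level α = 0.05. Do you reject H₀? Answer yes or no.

n = 100; E_i = n·p_i = [11.76, 23.53, 29.41, 17.65, 17.65]
χ² = (40−11.76)²/11.76 + (5−23.53)²/23.53 + (18−29.41)²/29.41 + (10−17.65)²/17.65 + (27−17.65)²/17.65 = 95.0552
df = 4
p-value (upper-tail) = 0.00000
At α=0.05: p < α → reject H₀

reject H₀: yes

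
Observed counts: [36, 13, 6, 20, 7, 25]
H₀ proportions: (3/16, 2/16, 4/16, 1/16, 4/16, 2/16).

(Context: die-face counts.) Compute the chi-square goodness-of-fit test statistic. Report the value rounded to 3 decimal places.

n = 107; E_i = n·p_i = [20.06, 13.38, 26.75, 6.69, 26.75, 13.38]
χ² = (36−20.06)²/20.06 + (13−13.38)²/13.38 + (6−26.75)²/26.75 + (20−6.69)²/6.69 + (7−26.75)²/26.75 + (25−13.38)²/13.38 = 79.9533
df = 5

test statistic = 79.953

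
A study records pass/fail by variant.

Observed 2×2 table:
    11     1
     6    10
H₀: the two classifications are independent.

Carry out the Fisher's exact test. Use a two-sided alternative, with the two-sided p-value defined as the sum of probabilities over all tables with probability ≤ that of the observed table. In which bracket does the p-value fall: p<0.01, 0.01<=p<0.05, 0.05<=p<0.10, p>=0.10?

Margins: r₁=12, r₂=16, c₁=17, c₂=11, n=28
p_obs = C(12,11)·C(16,6)/C(28,17); sum pmf over tables with pmf ≤ p_obs
p-value (two-sided) = 0.00596
→ bracket: p<0.01

p-value bracket: p<0.01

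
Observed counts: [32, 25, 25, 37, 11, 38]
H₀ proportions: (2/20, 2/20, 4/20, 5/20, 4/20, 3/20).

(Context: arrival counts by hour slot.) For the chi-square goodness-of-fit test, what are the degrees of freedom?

degrees of freedom = 5

df = k − 1 = 6 − 1 = 5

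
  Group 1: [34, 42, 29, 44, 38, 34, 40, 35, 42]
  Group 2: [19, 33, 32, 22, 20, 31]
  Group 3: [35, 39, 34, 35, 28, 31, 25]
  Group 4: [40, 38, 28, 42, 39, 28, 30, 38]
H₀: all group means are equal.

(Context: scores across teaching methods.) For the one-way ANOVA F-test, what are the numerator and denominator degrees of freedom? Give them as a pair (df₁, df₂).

k = 4 groups, N = 30 total
df = (k−1, N−k) = (4−1, 30−4) = (3, 26)

degrees of freedom = [3, 26]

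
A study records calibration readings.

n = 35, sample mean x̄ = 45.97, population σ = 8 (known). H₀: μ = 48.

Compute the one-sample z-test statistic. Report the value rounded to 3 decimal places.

SE = σ/√n = 8/√35 = 1.3522
z = (x̄−μ₀)/SE = (45.97−48)/1.3522 = -1.5012

test statistic = -1.501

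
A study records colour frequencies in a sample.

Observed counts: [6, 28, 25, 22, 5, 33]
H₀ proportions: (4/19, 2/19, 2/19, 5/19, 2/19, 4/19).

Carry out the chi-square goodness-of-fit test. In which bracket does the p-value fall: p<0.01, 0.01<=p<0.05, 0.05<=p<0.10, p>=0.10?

n = 119; E_i = n·p_i = [25.05, 12.53, 12.53, 31.32, 12.53, 25.05]
χ² = (6−25.05)²/25.05 + (28−12.53)²/12.53 + (25−12.53)²/12.53 + (22−31.32)²/31.32 + (5−12.53)²/12.53 + (33−25.05)²/25.05 = 55.8399
df = 5
p-value (upper-tail) = 0.00000
→ bracket: p<0.01

p-value bracket: p<0.01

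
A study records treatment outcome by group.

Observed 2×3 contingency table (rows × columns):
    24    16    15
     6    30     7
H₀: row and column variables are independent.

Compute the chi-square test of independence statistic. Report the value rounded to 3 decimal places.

Row totals [55, 43], col totals [30, 46, 22], n=98
χ² = (24−16.84)²/16.84 + (16−25.82)²/25.82 + (15−12.35)²/12.35 + (6−13.16)²/13.16 + (30−20.18)²/20.18 + (7−9.65)²/9.65 = 16.7517
df = 2

test statistic = 16.752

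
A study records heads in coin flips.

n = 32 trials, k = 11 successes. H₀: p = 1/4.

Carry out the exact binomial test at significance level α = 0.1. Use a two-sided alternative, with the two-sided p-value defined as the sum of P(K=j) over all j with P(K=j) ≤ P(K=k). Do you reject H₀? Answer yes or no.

reject H₀: no

Exact binomial: n=32, k=11, p₀=1/4=0.2500
P(X=j) = C(n,j)·p₀^j·(1−p₀)^(n−j); p = Σ P(X=j) over j with P(X=j) ≤ P(X=11)
p-value (two-sided) = 0.22335
At α=0.1: p ≥ α → fail to reject H₀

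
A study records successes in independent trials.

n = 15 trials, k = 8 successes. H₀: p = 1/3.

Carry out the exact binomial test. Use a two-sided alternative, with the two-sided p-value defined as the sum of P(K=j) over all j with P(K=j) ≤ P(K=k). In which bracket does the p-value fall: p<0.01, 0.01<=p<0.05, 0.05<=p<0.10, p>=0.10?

Exact binomial: n=15, k=8, p₀=1/3=0.3333
P(X=j) = C(n,j)·p₀^j·(1−p₀)^(n−j); p = Σ P(X=j) over j with P(X=j) ≤ P(X=8)
p-value (two-sided) = 0.10764
→ bracket: p>=0.10

p-value bracket: p>=0.10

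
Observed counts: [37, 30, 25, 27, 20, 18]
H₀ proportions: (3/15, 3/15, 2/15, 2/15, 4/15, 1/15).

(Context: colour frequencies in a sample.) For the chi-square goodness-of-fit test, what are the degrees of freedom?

df = k − 1 = 6 − 1 = 5

degrees of freedom = 5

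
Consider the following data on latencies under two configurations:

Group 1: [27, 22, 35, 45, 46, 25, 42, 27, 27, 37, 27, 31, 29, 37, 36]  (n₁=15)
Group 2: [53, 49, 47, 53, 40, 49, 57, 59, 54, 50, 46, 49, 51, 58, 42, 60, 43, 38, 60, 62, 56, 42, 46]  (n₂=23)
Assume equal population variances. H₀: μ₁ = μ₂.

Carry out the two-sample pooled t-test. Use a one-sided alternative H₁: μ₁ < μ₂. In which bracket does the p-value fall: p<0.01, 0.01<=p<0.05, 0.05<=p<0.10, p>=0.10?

p-value bracket: p<0.01

x̄₁=32.867, s₁=7.501, n₁=15
x̄₂=50.609, s₂=6.959, n₂=23
s_p² = [14·7.501² + 22·6.959²]/36 = 51.4781
SE = √(s_p²·(1/15+1/23)) = 2.3812
t = (32.867−50.609)/2.3812 = -7.4509
df = 36
p-value (one-sided, H₁ less) = 0.00000
→ bracket: p<0.01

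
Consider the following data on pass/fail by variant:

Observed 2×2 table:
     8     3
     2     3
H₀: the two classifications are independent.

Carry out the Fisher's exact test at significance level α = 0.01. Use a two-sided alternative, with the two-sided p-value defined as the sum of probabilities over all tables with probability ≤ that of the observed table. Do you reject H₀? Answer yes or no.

reject H₀: no

Margins: r₁=11, r₂=5, c₁=10, c₂=6, n=16
p_obs = C(11,8)·C(5,2)/C(16,10); sum pmf over tables with pmf ≤ p_obs
p-value (two-sided) = 0.29945
At α=0.01: p ≥ α → fail to reject H₀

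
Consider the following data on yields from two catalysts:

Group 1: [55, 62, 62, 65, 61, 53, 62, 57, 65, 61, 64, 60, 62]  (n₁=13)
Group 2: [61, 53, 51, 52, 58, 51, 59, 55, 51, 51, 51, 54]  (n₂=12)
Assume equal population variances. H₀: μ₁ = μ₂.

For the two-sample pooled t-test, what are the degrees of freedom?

df = n₁ + n₂ − 2 = 13 + 12 − 2 = 23

degrees of freedom = 23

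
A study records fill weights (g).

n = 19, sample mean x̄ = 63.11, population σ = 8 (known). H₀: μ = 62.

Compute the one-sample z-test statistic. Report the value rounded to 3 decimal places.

SE = σ/√n = 8/√19 = 1.8353
z = (x̄−μ₀)/SE = (63.11−62)/1.8353 = 0.6048

test statistic = 0.605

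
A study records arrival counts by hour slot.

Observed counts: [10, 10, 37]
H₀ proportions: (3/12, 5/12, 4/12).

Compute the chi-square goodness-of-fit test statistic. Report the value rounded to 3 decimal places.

test statistic = 26.281

n = 57; E_i = n·p_i = [14.25, 23.75, 19.00]
χ² = (10−14.25)²/14.25 + (10−23.75)²/23.75 + (37−19.00)²/19.00 = 26.2807
df = 2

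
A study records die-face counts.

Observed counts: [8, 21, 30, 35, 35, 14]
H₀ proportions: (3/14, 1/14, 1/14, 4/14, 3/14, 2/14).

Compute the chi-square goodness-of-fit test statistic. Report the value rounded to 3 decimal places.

n = 143; E_i = n·p_i = [30.64, 10.21, 10.21, 40.86, 30.64, 20.43]
χ² = (8−30.64)²/30.64 + (21−10.21)²/10.21 + (30−10.21)²/10.21 + (35−40.86)²/40.86 + (35−30.64)²/30.64 + (14−20.43)²/20.43 = 69.9289
df = 5

test statistic = 69.929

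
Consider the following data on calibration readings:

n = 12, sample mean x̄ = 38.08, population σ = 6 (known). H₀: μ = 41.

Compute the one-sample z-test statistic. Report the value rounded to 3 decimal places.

SE = σ/√n = 6/√12 = 1.7321
z = (x̄−μ₀)/SE = (38.08−41)/1.7321 = -1.6859

test statistic = -1.686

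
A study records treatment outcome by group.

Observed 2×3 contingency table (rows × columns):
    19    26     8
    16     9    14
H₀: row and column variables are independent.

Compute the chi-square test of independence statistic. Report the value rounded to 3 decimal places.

test statistic = 8.210

Row totals [53, 39], col totals [35, 35, 22], n=92
χ² = (19−20.16)²/20.16 + (26−20.16)²/20.16 + (8−12.67)²/12.67 + (16−14.84)²/14.84 + (9−14.84)²/14.84 + (14−9.33)²/9.33 = 8.2103
df = 2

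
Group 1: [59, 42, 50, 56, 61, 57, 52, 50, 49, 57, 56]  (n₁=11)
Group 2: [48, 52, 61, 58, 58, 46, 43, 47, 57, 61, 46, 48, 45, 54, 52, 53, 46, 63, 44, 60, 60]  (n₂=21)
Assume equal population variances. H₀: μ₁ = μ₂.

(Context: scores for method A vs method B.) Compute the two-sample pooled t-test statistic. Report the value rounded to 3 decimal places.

test statistic = 0.460

x̄₁=53.545, s₁=5.502, n₁=11
x̄₂=52.476, s₂=6.585, n₂=21
s_p² = [10·5.502² + 20·6.585²]/30 = 38.9988
SE = √(s_p²·(1/11+1/21)) = 2.3243
t = (53.545−52.476)/2.3243 = 0.4600
df = 30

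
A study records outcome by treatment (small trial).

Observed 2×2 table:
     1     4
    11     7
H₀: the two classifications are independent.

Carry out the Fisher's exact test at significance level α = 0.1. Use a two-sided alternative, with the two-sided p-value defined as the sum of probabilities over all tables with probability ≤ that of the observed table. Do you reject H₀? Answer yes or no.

reject H₀: no

Margins: r₁=5, r₂=18, c₁=12, c₂=11, n=23
p_obs = C(5,1)·C(18,11)/C(23,12); sum pmf over tables with pmf ≤ p_obs
p-value (two-sided) = 0.15495
At α=0.1: p ≥ α → fail to reject H₀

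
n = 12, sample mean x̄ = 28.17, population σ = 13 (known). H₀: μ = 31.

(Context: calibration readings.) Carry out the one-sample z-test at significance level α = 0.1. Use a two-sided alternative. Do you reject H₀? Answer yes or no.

SE = σ/√n = 13/√12 = 3.7528
z = (x̄−μ₀)/SE = (28.17−31)/3.7528 = -0.7541
p-value (two-sided) = 0.45078
At α=0.1: p ≥ α → fail to reject H₀

reject H₀: no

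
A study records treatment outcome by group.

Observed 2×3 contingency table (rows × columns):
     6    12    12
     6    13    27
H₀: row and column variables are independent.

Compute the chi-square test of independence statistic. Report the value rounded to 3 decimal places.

Row totals [30, 46], col totals [12, 25, 39], n=76
χ² = (6−4.74)²/4.74 + (12−9.87)²/9.87 + (12−15.39)²/15.39 + (6−7.26)²/7.26 + (13−15.13)²/15.13 + (27−23.61)²/23.61 = 2.5540
df = 2

test statistic = 2.554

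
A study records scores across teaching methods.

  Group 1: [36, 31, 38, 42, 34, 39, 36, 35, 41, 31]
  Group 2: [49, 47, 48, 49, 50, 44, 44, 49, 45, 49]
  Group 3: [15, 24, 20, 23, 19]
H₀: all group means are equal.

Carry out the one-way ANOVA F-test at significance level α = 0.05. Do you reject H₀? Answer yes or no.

Group means [36.30, 47.40, 20.20], grand mean 37.520
SSB = Σnᵢ(x̄ᵢ−x̄)² = 2490.940; SSW = ΣΣ(x−x̄ᵢ)² = 225.300
MSB = 2490.940/2 = 1245.4700; MSW = 225.300/22 = 10.2409
F = MSB/MSW = 121.6171
df = (2, 22)
p-value (upper-tail) = 0.00000
At α=0.05: p < α → reject H₀

reject H₀: yes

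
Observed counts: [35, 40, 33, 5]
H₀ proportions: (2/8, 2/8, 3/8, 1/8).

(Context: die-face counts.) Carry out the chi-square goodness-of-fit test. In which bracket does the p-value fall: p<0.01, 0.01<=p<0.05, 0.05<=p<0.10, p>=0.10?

n = 113; E_i = n·p_i = [28.25, 28.25, 42.38, 14.12]
χ² = (35−28.25)²/28.25 + (40−28.25)²/28.25 + (33−42.38)²/42.38 + (5−14.12)²/14.12 = 14.4690
df = 3
p-value (upper-tail) = 0.00233
→ bracket: p<0.01

p-value bracket: p<0.01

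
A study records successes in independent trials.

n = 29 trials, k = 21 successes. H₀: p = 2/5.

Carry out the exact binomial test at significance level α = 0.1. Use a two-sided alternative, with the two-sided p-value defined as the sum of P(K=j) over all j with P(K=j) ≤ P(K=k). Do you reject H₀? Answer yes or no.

Exact binomial: n=29, k=21, p₀=2/5=0.4000
P(X=j) = C(n,j)·p₀^j·(1−p₀)^(n−j); p = Σ P(X=j) over j with P(X=j) ≤ P(X=21)
p-value (two-sided) = 0.00049
At α=0.1: p < α → reject H₀

reject H₀: yes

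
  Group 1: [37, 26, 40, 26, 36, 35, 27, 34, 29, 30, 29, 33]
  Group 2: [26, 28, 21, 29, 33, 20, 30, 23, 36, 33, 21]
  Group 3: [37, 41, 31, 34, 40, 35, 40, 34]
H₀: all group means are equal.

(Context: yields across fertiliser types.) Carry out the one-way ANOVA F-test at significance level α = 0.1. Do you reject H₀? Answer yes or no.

Group means [31.83, 27.27, 36.50], grand mean 31.419
SSB = Σnᵢ(x̄ᵢ−x̄)² = 397.700; SSW = ΣΣ(x−x̄ᵢ)² = 631.848
MSB = 397.700/2 = 198.8500; MSW = 631.848/28 = 22.5660
F = MSB/MSW = 8.8119
df = (2, 28)
p-value (upper-tail) = 0.00108
At α=0.1: p < α → reject H₀

reject H₀: yes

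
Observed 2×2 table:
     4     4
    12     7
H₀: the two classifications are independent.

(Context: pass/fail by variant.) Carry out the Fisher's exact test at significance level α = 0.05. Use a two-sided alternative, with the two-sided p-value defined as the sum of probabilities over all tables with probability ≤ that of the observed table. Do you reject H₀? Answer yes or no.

reject H₀: no

Margins: r₁=8, r₂=19, c₁=16, c₂=11, n=27
p_obs = C(8,4)·C(19,12)/C(27,16); sum pmf over tables with pmf ≤ p_obs
p-value (two-sided) = 0.67536
At α=0.05: p ≥ α → fail to reject H₀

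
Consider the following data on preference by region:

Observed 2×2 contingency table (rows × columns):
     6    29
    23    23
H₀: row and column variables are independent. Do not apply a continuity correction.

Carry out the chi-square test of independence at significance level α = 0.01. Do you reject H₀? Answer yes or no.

Row totals [35, 46], col totals [29, 52], n=81
χ² = (6−12.53)²/12.53 + (29−22.47)²/22.47 + (23−16.47)²/16.47 + (23−29.53)²/29.53 = 9.3362
df = 1
p-value (upper-tail) = 0.00225
At α=0.01: p < α → reject H₀

reject H₀: yes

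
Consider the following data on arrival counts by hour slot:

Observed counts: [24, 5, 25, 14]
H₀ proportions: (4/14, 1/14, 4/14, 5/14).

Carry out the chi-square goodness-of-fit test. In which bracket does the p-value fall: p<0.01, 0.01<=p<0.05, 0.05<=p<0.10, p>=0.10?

n = 68; E_i = n·p_i = [19.43, 4.86, 19.43, 24.29]
χ² = (24−19.43)²/19.43 + (5−4.86)²/4.86 + (25−19.43)²/19.43 + (14−24.29)²/24.29 = 7.0338
df = 3
p-value (upper-tail) = 0.07083
→ bracket: 0.05<=p<0.10

p-value bracket: 0.05<=p<0.10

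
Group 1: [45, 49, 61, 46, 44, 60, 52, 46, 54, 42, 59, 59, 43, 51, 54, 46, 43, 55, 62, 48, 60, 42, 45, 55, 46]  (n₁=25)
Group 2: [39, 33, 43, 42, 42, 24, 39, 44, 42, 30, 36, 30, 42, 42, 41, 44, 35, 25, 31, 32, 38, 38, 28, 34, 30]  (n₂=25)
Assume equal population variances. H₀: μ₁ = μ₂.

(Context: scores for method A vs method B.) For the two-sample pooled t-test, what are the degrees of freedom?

degrees of freedom = 48

df = n₁ + n₂ − 2 = 25 + 25 − 2 = 48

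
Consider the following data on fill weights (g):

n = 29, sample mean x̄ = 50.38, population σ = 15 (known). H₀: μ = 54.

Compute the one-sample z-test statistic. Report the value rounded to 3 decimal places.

SE = σ/√n = 15/√29 = 2.7854
z = (x̄−μ₀)/SE = (50.38−54)/2.7854 = -1.2996

test statistic = -1.300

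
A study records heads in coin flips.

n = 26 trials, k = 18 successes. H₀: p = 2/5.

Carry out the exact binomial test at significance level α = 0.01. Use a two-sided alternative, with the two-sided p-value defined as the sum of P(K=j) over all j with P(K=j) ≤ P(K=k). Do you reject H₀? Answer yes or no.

Exact binomial: n=26, k=18, p₀=2/5=0.4000
P(X=j) = C(n,j)·p₀^j·(1−p₀)^(n−j); p = Σ P(X=j) over j with P(X=j) ≤ P(X=18)
p-value (two-sided) = 0.00405
At α=0.01: p < α → reject H₀

reject H₀: yes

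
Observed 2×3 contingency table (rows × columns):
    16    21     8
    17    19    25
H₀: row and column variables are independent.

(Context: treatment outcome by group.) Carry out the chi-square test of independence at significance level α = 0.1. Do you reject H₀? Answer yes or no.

Row totals [45, 61], col totals [33, 40, 33], n=106
χ² = (16−14.01)²/14.01 + (21−16.98)²/16.98 + (8−14.01)²/14.01 + (17−18.99)²/18.99 + (19−23.02)²/23.02 + (25−18.99)²/18.99 = 6.6237
df = 2
p-value (upper-tail) = 0.03645
At α=0.1: p < α → reject H₀

reject H₀: yes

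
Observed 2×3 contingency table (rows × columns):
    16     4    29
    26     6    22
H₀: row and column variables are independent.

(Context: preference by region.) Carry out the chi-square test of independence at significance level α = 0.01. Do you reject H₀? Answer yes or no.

reject H₀: no

Row totals [49, 54], col totals [42, 10, 51], n=103
χ² = (16−19.98)²/19.98 + (4−4.76)²/4.76 + (29−24.26)²/24.26 + (26−22.02)²/22.02 + (6−5.24)²/5.24 + (22−26.74)²/26.74 = 3.5073
df = 2
p-value (upper-tail) = 0.17314
At α=0.01: p ≥ α → fail to reject H₀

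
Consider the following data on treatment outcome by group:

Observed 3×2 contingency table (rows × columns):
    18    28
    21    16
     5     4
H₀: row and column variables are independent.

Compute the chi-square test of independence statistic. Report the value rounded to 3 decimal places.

Row totals [46, 37, 9], col totals [44, 48], n=92
χ² = (18−22.00)²/22.00 + (28−24.00)²/24.00 + (21−17.70)²/17.70 + (16−19.30)²/19.30 + (5−4.30)²/4.30 + (4−4.70)²/4.70 = 2.7921
df = 2

test statistic = 2.792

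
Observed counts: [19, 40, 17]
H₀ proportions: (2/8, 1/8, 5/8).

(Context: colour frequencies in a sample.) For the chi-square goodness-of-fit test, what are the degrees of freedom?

df = k − 1 = 3 − 1 = 2

degrees of freedom = 2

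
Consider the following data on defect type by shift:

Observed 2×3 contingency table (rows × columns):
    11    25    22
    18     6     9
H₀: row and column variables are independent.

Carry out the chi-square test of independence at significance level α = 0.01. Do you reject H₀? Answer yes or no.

Row totals [58, 33], col totals [29, 31, 31], n=91
χ² = (11−18.48)²/18.48 + (25−19.76)²/19.76 + (22−19.76)²/19.76 + (18−10.52)²/10.52 + (6−11.24)²/11.24 + (9−11.24)²/11.24 = 12.8913
df = 2
p-value (upper-tail) = 0.00159
At α=0.01: p < α → reject H₀

reject H₀: yes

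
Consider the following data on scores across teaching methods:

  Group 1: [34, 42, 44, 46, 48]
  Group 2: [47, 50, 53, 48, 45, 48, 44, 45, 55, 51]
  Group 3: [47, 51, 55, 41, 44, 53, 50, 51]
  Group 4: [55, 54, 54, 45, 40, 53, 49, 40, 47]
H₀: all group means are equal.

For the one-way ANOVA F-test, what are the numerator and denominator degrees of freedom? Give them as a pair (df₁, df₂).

degrees of freedom = [3, 28]

k = 4 groups, N = 32 total
df = (k−1, N−k) = (4−1, 32−4) = (3, 28)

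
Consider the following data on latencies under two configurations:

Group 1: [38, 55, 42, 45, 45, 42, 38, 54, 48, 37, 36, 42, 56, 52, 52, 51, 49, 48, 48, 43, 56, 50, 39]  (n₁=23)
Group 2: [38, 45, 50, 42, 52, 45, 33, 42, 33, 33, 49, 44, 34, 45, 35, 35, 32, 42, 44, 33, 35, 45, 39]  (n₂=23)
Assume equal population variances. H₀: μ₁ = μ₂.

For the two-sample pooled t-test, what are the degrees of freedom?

df = n₁ + n₂ − 2 = 23 + 23 − 2 = 44

degrees of freedom = 44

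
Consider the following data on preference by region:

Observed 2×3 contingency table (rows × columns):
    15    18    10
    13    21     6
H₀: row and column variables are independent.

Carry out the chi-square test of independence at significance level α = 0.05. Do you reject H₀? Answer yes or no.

Row totals [43, 40], col totals [28, 39, 16], n=83
χ² = (15−14.51)²/14.51 + (18−20.20)²/20.20 + (10−8.29)²/8.29 + (13−13.49)²/13.49 + (21−18.80)²/18.80 + (6−7.71)²/7.71 = 1.2668
df = 2
p-value (upper-tail) = 0.53077
At α=0.05: p ≥ α → fail to reject H₀

reject H₀: no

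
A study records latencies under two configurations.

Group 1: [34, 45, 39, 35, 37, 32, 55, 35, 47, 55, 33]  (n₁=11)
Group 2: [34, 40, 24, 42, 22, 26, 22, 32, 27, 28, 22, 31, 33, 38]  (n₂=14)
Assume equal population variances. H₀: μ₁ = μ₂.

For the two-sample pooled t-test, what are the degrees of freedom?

df = n₁ + n₂ − 2 = 11 + 14 − 2 = 23

degrees of freedom = 23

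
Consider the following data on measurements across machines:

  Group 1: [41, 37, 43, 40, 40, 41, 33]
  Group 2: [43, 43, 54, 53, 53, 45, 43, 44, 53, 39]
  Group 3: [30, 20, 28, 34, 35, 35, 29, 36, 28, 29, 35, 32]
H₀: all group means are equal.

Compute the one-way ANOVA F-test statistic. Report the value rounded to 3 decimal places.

Group means [39.29, 47.00, 30.92], grand mean 38.483
SSB = Σnᵢ(x̄ᵢ−x̄)² = 1416.896; SSW = ΣΣ(x−x̄ᵢ)² = 578.345
MSB = 1416.896/2 = 708.4481; MSW = 578.345/26 = 22.2440
F = MSB/MSW = 31.8489
df = (2, 26)

test statistic = 31.849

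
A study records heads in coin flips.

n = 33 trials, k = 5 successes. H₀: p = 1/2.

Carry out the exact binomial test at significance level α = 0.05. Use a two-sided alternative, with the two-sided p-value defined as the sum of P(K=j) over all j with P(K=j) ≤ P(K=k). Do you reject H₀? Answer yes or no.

Exact binomial: n=33, k=5, p₀=1/2=0.5000
P(X=j) = C(n,j)·p₀^j·(1−p₀)^(n−j); p = Σ P(X=j) over j with P(X=j) ≤ P(X=5)
p-value (two-sided) = 0.00007
At α=0.05: p < α → reject H₀

reject H₀: yes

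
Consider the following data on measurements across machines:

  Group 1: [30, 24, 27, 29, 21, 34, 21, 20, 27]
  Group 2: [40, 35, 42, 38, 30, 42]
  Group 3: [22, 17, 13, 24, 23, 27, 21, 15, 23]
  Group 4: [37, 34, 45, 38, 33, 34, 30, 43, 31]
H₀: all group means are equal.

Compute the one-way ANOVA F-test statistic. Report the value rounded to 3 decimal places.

test statistic = 23.734

Group means [25.89, 37.83, 20.56, 36.11], grand mean 29.394
SSB = Σnᵢ(x̄ᵢ−x̄)² = 1647.045; SSW = ΣΣ(x−x̄ᵢ)² = 670.833
MSB = 1647.045/3 = 549.0152; MSW = 670.833/29 = 23.1322
F = MSB/MSW = 23.7338
df = (3, 29)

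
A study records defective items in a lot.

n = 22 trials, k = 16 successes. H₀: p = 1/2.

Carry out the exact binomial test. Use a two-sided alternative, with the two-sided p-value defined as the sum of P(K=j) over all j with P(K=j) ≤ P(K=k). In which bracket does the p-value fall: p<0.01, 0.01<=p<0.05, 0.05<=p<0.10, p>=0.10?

Exact binomial: n=22, k=16, p₀=1/2=0.5000
P(X=j) = C(n,j)·p₀^j·(1−p₀)^(n−j); p = Σ P(X=j) over j with P(X=j) ≤ P(X=16)
p-value (two-sided) = 0.05248
→ bracket: 0.05<=p<0.10

p-value bracket: 0.05<=p<0.10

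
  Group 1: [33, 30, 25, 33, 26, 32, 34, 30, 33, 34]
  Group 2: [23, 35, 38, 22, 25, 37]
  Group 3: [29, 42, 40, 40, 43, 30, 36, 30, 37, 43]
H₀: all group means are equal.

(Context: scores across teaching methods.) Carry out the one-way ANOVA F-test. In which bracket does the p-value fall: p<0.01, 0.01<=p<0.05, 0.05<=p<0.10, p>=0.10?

Group means [31.00, 30.00, 37.00], grand mean 33.077
SSB = Σnᵢ(x̄ᵢ−x̄)² = 253.846; SSW = ΣΣ(x−x̄ᵢ)² = 648.000
MSB = 253.846/2 = 126.9231; MSW = 648.000/23 = 28.1739
F = MSB/MSW = 4.5050
df = (2, 23)
p-value (upper-tail) = 0.02234
→ bracket: 0.01<=p<0.05

p-value bracket: 0.01<=p<0.05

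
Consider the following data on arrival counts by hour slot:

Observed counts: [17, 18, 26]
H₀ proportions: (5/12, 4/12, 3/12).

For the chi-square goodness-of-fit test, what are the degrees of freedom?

degrees of freedom = 2

df = k − 1 = 3 − 1 = 2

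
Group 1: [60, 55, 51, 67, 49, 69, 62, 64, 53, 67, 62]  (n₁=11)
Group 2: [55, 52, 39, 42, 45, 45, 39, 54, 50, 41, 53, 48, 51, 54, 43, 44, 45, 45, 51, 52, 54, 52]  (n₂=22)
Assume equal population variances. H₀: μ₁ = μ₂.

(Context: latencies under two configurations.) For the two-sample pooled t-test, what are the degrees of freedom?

degrees of freedom = 31

df = n₁ + n₂ − 2 = 11 + 22 − 2 = 31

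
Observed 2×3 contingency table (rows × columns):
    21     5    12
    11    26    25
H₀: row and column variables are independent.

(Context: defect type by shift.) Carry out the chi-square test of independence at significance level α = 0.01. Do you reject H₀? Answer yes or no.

reject H₀: yes

Row totals [38, 62], col totals [32, 31, 37], n=100
χ² = (21−12.16)²/12.16 + (5−11.78)²/11.78 + (12−14.06)²/14.06 + (11−19.84)²/19.84 + (26−19.22)²/19.22 + (25−22.94)²/22.94 = 17.1460
df = 2
p-value (upper-tail) = 0.00019
At α=0.01: p < α → reject H₀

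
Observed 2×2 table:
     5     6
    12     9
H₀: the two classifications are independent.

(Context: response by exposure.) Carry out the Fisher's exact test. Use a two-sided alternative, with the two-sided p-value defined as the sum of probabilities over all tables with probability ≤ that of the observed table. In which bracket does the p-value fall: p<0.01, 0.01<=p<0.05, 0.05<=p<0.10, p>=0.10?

p-value bracket: p>=0.10

Margins: r₁=11, r₂=21, c₁=17, c₂=15, n=32
p_obs = C(11,5)·C(21,12)/C(32,17); sum pmf over tables with pmf ≤ p_obs
p-value (two-sided) = 0.71195
→ bracket: p>=0.10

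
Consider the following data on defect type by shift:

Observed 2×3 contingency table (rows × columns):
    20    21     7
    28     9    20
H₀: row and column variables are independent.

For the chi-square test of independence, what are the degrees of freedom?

degrees of freedom = 2

df = (r−1)(c−1) = (2−1)·(3−1) = 2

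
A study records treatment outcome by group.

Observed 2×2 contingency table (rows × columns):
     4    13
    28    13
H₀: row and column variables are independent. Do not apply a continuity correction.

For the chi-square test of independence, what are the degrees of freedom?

degrees of freedom = 1

df = (r−1)(c−1) = (2−1)·(2−1) = 1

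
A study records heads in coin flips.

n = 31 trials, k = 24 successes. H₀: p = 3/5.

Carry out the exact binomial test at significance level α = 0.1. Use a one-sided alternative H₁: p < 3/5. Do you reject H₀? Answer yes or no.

Exact binomial: n=31, k=24, p₀=3/5=0.6000
P(X≤24) from Σ C(n,i)·p₀^i·(1−p₀)^(n−i)
p-value (one-sided, H₁ less) = 0.98743
At α=0.1: p ≥ α → fail to reject H₀

reject H₀: no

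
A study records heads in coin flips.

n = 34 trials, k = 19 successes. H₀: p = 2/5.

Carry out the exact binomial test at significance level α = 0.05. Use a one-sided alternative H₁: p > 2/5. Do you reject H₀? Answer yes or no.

Exact binomial: n=34, k=19, p₀=2/5=0.4000
P(X≥19) from Σ C(n,i)·p₀^i·(1−p₀)^(n−i)
p-value (one-sided, H₁ greater) = 0.04444
At α=0.05: p < α → reject H₀

reject H₀: yes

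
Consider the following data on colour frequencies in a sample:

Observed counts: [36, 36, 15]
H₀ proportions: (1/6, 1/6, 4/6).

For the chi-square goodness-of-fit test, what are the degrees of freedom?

df = k − 1 = 3 − 1 = 2

degrees of freedom = 2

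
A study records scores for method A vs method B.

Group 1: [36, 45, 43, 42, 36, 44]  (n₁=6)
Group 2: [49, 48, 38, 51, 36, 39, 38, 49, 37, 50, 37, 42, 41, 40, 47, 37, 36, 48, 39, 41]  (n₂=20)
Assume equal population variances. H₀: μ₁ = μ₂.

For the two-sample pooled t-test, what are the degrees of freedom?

df = n₁ + n₂ − 2 = 6 + 20 − 2 = 24

degrees of freedom = 24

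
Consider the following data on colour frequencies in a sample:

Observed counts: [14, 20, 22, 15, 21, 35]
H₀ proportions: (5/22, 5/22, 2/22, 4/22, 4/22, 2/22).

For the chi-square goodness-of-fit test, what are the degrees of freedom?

degrees of freedom = 5

df = k − 1 = 6 − 1 = 5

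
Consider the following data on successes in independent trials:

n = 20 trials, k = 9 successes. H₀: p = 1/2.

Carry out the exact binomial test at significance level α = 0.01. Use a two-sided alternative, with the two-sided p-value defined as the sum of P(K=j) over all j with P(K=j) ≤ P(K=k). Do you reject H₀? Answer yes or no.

Exact binomial: n=20, k=9, p₀=1/2=0.5000
P(X=j) = C(n,j)·p₀^j·(1−p₀)^(n−j); p = Σ P(X=j) over j with P(X=j) ≤ P(X=9)
p-value (two-sided) = 0.82380
At α=0.01: p ≥ α → fail to reject H₀

reject H₀: no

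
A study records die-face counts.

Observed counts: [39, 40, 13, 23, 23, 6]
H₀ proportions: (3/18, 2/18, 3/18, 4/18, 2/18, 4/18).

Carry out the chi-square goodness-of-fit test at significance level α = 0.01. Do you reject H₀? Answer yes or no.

n = 144; E_i = n·p_i = [24.00, 16.00, 24.00, 32.00, 16.00, 32.00]
χ² = (39−24.00)²/24.00 + (40−16.00)²/16.00 + (13−24.00)²/24.00 + (23−32.00)²/32.00 + (23−16.00)²/16.00 + (6−32.00)²/32.00 = 77.1354
df = 5
p-value (upper-tail) = 0.00000
At α=0.01: p < α → reject H₀

reject H₀: yes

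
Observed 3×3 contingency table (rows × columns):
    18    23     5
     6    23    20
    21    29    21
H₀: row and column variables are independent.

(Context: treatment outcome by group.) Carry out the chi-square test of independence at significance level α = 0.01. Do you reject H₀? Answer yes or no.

reject H₀: yes

Row totals [46, 49, 71], col totals [45, 75, 46], n=166
χ² = (18−12.47)²/12.47 + (23−20.78)²/20.78 + (5−12.75)²/12.75 + (6−13.28)²/13.28 + (23−22.14)²/22.14 + (20−13.58)²/13.58 + (21−19.25)²/19.25 + (29−32.08)²/32.08 + (21−19.67)²/19.67 = 15.0054
df = 4
p-value (upper-tail) = 0.00469
At α=0.01: p < α → reject H₀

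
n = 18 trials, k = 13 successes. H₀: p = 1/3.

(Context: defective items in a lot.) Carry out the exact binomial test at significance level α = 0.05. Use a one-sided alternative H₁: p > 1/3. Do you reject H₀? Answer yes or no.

Exact binomial: n=18, k=13, p₀=1/3=0.3333
P(X≥13) from Σ C(n,i)·p₀^i·(1−p₀)^(n−i)
p-value (one-sided, H₁ greater) = 0.00085
At α=0.05: p < α → reject H₀

reject H₀: yes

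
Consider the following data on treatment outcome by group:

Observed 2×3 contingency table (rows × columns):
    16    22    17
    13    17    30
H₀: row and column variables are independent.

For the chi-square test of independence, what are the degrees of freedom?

degrees of freedom = 2

df = (r−1)(c−1) = (2−1)·(3−1) = 2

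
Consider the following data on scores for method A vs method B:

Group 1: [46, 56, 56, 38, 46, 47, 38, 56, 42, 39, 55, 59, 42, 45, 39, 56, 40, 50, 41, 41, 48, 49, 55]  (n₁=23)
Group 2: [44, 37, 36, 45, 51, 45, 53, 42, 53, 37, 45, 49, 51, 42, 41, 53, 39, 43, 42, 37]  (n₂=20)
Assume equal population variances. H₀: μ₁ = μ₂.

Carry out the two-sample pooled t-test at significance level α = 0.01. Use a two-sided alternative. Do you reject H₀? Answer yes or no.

reject H₀: no

x̄₁=47.130, s₁=6.995, n₁=23
x̄₂=44.250, s₂=5.739, n₂=20
s_p² = [22·6.995² + 19·5.739²]/41 = 41.5209
SE = √(s_p²·(1/23+1/20)) = 1.9701
t = (47.130−44.250)/1.9701 = 1.4621
df = 41
p-value (two-sided) = 0.15134
At α=0.01: p ≥ α → fail to reject H₀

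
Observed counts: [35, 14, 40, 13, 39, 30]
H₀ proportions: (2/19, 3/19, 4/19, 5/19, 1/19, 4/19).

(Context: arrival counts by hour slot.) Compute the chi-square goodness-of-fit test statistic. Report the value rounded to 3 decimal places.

n = 171; E_i = n·p_i = [18.00, 27.00, 36.00, 45.00, 9.00, 36.00]
χ² = (35−18.00)²/18.00 + (14−27.00)²/27.00 + (40−36.00)²/36.00 + (13−45.00)²/45.00 + (39−9.00)²/9.00 + (30−36.00)²/36.00 = 146.5148
df = 5

test statistic = 146.515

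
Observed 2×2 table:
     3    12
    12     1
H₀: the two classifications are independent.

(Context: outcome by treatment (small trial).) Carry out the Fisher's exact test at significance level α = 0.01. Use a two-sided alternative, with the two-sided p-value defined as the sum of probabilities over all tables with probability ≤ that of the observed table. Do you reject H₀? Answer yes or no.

reject H₀: yes

Margins: r₁=15, r₂=13, c₁=15, c₂=13, n=28
p_obs = C(15,3)·C(13,12)/C(28,15); sum pmf over tables with pmf ≤ p_obs
p-value (two-sided) = 0.00017
At α=0.01: p < α → reject H₀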